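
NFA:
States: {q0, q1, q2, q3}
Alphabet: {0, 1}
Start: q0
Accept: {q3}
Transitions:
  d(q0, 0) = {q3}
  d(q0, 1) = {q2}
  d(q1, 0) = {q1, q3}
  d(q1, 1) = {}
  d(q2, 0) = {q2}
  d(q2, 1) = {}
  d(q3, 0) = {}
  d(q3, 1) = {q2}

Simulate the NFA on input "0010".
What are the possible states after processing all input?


Start: {q0}
  --0--> {q3}
  --0--> {}
  --1--> {}
  --0--> {}

{} (empty set, no valid transitions)


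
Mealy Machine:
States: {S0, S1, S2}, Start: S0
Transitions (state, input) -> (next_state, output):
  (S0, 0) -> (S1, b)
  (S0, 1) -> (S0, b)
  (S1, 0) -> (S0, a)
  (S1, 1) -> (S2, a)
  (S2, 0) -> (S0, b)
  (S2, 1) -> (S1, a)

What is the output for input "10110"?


Step-by-step:
  (S0, 1) -> (S0, b)
  (S0, 0) -> (S1, b)
  (S1, 1) -> (S2, a)
  (S2, 1) -> (S1, a)
  (S1, 0) -> (S0, a)

"bbaaa"


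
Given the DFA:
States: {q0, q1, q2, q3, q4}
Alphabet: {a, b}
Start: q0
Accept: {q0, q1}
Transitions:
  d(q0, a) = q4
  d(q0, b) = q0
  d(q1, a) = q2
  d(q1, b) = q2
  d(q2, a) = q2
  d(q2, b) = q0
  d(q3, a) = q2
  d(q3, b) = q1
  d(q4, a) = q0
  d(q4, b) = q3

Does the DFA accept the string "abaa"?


Trace: q0 -> q4 -> q3 -> q2 -> q2
Final state: q2
Accept states: {q0, q1}

No, rejected (final state q2 is not an accept state)


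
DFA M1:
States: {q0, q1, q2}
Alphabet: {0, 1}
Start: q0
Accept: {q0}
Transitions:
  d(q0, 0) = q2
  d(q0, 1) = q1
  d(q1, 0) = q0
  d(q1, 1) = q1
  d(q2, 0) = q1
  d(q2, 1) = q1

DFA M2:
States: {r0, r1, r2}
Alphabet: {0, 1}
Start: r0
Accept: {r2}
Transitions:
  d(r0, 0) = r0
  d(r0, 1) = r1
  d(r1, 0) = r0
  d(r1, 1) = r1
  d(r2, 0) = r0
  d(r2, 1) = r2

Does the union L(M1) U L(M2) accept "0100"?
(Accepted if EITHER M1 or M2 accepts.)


M1: final=q2 accepted=False
M2: final=r0 accepted=False

No, union rejects (neither accepts)


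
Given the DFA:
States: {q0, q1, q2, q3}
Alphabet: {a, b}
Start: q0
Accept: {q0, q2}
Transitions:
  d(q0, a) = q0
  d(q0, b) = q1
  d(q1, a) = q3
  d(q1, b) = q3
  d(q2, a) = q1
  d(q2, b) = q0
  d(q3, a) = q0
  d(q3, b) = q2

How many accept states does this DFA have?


Accept states listed: {q0, q2}
Counting: q0(1) q2(2)

2


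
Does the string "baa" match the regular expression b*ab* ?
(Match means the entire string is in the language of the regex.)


|string| = 3; first = 'b'; last = 'a'

No, "baa" does not match b*ab*


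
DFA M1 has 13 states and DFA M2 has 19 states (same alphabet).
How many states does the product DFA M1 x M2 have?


Product construction pairs every M1 state with every M2 state.
13 * 19 = 247

247


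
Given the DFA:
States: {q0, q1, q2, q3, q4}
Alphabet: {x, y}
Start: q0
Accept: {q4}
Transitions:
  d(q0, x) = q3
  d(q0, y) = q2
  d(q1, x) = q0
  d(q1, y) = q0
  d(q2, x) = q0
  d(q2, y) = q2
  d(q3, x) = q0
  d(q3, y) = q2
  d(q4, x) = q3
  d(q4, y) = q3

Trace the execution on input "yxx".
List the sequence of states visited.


Input: yxx
d(q0, y) = q2
d(q2, x) = q0
d(q0, x) = q3


q0 -> q2 -> q0 -> q3


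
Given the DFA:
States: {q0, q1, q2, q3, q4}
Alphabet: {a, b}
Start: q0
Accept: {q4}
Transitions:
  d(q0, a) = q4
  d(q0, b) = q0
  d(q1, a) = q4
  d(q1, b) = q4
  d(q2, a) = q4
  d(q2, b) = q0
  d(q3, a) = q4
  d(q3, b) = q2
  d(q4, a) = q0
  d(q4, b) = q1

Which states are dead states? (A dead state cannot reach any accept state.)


Forward reachability from each state:
  q0 -> reaches accept state q4 (live)
  q1 -> reaches accept state q4 (live)
  q2 -> reaches accept state q4 (live)
  q3 -> reaches accept state q4 (live)
  q4 -> reaches accept state q4 (live)

None (all states can reach an accept state)


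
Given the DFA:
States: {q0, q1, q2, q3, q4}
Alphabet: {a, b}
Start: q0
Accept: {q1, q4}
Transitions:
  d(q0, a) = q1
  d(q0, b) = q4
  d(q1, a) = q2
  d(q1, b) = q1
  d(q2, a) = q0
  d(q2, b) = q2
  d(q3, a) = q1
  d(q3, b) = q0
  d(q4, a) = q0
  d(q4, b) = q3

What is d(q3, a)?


Looking up transition d(q3, a)

q1


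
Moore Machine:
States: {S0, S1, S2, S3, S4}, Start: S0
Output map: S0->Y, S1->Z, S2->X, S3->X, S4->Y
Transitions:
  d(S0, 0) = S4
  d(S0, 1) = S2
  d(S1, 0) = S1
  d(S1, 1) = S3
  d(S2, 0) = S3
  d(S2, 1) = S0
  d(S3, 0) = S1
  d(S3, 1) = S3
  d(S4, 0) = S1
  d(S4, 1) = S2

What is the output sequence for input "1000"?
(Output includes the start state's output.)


Start: S0 (output Y)
  --1--> S2 (output X)
  --0--> S3 (output X)
  --0--> S1 (output Z)
  --0--> S1 (output Z)

"YXXZZ"


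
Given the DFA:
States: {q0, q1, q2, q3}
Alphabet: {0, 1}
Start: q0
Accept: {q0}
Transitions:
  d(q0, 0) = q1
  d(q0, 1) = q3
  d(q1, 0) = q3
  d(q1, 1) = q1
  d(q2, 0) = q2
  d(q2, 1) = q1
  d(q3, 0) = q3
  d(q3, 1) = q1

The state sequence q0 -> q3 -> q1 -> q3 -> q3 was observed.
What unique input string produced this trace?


Trace back each transition to find the symbol:
  q0 --[1]--> q3
  q3 --[1]--> q1
  q1 --[0]--> q3
  q3 --[0]--> q3

"1100"


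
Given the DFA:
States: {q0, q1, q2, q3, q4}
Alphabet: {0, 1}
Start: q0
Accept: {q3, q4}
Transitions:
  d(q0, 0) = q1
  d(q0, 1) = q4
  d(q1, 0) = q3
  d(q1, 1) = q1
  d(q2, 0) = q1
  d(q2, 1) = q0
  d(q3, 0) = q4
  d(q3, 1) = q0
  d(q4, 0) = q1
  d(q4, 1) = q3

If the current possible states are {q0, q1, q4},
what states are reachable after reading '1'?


Apply transition on '1' from each current state:
  d(q0, 1) = q4
  d(q1, 1) = q1
  d(q4, 1) = q3

{q1, q3, q4}


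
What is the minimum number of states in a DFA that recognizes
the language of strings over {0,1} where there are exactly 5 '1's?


States: count = 0, 1, ..., 5 (that's 6 states), plus a dead state for count > 5.
Total: 6 + 1 = 7. Accept = count-5 state.

7


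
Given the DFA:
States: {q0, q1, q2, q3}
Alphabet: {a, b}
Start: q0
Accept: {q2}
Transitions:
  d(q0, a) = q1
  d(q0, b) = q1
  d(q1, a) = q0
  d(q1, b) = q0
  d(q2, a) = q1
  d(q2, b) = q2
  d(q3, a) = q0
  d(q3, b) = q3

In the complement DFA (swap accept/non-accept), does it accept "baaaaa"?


Trace: q0 -> q1 -> q0 -> q1 -> q0 -> q1 -> q0
Final: q0
Original accept: {q2}
Complement: q0 is not in original accept

Yes, complement accepts (original rejects)


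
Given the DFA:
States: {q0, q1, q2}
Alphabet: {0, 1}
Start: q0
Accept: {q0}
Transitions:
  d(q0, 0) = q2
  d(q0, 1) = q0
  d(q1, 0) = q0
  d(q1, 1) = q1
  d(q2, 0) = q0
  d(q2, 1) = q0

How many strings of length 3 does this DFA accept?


Enumerating all length-3 strings:
  "000" -> q2 [reject]
  "001" -> q0 [accept]
  "010" -> q2 [reject]
  "011" -> q0 [accept]
  "100" -> q0 [accept]
  "101" -> q0 [accept]
  "110" -> q2 [reject]
  "111" -> q0 [accept]

5 out of 8


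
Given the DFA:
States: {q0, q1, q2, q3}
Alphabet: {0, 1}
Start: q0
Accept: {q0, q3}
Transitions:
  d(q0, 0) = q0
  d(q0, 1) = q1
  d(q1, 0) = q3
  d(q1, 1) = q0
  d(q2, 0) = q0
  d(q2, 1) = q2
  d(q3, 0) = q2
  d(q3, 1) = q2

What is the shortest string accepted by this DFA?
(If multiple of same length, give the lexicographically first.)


BFS by string length (lex-first path to each state shown):
  len 0: q0<-""
Found accept state at length 0.

"" (empty string)


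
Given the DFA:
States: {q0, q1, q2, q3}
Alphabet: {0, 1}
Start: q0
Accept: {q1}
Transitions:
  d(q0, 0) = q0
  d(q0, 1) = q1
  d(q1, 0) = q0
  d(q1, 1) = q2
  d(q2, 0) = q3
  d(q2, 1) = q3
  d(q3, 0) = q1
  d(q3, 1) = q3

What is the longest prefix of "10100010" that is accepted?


Run the DFA, marking each prefix where the state is accepting:
  "" -> q0 [reject]
  "1" -> q1 [accept]
  "10" -> q0 [reject]
  "101" -> q1 [accept]
  "1010" -> q0 [reject]
  "10100" -> q0 [reject]
  "101000" -> q0 [reject]
  "1010001" -> q1 [accept]
  "10100010" -> q0 [reject]

"1010001"


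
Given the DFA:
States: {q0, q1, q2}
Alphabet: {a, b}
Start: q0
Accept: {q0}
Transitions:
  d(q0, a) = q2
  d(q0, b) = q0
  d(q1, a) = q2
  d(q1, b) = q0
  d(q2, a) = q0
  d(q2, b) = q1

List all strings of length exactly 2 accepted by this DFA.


All strings of length 2: 4 total
Accepted: 2

"aa", "bb"


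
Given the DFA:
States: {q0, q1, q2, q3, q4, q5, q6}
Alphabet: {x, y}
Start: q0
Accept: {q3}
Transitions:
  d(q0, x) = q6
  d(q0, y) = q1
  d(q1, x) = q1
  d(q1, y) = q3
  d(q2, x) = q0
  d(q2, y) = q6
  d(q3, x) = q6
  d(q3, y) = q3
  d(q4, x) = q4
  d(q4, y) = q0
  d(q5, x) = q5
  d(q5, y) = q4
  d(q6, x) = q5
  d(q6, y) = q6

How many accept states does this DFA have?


Accept states listed: {q3}
Counting: q3(1)

1


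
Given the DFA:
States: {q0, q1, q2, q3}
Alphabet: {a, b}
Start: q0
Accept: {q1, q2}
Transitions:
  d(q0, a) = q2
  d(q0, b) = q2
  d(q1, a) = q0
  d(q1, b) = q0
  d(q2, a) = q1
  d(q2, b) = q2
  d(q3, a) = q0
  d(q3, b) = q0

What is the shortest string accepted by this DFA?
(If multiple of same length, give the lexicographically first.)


BFS by string length (lex-first path to each state shown):
  len 0: q0<-""
  len 1: q2<-"a"
Found accept state at length 1.

"a"


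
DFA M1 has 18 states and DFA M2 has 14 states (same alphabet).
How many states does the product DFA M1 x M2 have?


Product construction pairs every M1 state with every M2 state.
18 * 14 = 252

252


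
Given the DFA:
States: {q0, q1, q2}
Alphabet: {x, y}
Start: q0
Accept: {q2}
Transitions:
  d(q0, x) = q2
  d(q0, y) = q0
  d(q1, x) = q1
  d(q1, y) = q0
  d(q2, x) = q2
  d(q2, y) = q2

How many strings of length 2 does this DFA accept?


Enumerating all length-2 strings:
  "xx" -> q2 [accept]
  "xy" -> q2 [accept]
  "yx" -> q2 [accept]
  "yy" -> q0 [reject]

3 out of 4


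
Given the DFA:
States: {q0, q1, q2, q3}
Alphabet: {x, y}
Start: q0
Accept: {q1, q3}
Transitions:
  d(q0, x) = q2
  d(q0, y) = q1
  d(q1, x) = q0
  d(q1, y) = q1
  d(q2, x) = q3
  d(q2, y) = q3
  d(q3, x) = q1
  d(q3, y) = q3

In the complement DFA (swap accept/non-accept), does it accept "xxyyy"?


Trace: q0 -> q2 -> q3 -> q3 -> q3 -> q3
Final: q3
Original accept: {q1, q3}
Complement: q3 is in original accept

No, complement rejects (original accepts)


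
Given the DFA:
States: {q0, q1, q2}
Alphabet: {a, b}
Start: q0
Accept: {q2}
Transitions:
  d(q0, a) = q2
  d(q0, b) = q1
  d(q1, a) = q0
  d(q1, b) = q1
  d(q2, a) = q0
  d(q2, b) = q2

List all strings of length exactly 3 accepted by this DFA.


All strings of length 3: 8 total
Accepted: 3

"aaa", "abb", "baa"


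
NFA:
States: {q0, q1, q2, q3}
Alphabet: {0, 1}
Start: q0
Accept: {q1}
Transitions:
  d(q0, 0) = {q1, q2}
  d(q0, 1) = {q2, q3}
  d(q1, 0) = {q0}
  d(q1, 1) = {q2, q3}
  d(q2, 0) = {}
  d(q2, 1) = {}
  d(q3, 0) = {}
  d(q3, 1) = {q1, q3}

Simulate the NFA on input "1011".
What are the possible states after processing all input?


Start: {q0}
  --1--> {q2, q3}
  --0--> {}
  --1--> {}
  --1--> {}

{} (empty set, no valid transitions)


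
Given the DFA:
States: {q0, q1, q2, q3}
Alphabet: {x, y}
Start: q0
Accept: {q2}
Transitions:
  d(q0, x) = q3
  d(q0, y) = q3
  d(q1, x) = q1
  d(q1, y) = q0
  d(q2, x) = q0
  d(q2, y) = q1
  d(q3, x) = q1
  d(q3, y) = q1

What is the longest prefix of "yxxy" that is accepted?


Run the DFA, marking each prefix where the state is accepting:
  "" -> q0 [reject]
  "y" -> q3 [reject]
  "yx" -> q1 [reject]
  "yxx" -> q1 [reject]
  "yxxy" -> q0 [reject]

No prefix is accepted


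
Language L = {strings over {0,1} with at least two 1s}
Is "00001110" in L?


count('1') = 3

Yes, "00001110" is in L


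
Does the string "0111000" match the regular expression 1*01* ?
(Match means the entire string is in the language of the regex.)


|string| = 7; first = '0'; last = '0'

No, "0111000" does not match 1*01*


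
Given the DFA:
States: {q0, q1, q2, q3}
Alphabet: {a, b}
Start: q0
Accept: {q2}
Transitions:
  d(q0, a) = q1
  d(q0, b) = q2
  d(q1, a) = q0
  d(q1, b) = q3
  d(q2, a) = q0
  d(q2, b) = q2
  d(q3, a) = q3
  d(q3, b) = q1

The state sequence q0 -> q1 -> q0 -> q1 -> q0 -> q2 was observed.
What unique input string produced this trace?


Trace back each transition to find the symbol:
  q0 --[a]--> q1
  q1 --[a]--> q0
  q0 --[a]--> q1
  q1 --[a]--> q0
  q0 --[b]--> q2

"aaaab"


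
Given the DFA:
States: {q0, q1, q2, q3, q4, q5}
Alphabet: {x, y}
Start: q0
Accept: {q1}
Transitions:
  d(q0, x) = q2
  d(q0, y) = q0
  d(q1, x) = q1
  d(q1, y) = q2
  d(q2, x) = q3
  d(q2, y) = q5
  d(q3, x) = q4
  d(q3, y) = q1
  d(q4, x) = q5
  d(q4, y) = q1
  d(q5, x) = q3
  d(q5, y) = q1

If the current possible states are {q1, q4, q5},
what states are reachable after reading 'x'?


Apply transition on 'x' from each current state:
  d(q1, x) = q1
  d(q4, x) = q5
  d(q5, x) = q3

{q1, q3, q5}


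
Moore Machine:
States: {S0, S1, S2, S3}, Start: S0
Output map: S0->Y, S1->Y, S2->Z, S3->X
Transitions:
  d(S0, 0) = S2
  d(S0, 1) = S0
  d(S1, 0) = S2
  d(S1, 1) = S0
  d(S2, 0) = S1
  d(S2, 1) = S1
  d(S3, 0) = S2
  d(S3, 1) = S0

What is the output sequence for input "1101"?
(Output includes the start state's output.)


Start: S0 (output Y)
  --1--> S0 (output Y)
  --1--> S0 (output Y)
  --0--> S2 (output Z)
  --1--> S1 (output Y)

"YYYZY"


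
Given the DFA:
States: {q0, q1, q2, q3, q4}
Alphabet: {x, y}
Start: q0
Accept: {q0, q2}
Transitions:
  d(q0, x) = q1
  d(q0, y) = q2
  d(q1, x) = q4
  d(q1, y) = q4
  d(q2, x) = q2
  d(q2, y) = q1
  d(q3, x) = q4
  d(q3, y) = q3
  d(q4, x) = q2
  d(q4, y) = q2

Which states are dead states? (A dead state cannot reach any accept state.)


Forward reachability from each state:
  q0 -> reaches accept state q0 (live)
  q1 -> reaches accept state q2 (live)
  q2 -> reaches accept state q2 (live)
  q3 -> reaches accept state q2 (live)
  q4 -> reaches accept state q2 (live)

None (all states can reach an accept state)


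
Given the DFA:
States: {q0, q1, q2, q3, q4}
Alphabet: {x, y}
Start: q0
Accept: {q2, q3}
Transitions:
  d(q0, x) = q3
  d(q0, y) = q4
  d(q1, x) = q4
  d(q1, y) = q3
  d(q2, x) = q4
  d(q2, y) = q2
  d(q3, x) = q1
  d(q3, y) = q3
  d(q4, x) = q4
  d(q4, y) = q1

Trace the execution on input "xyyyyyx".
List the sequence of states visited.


Input: xyyyyyx
d(q0, x) = q3
d(q3, y) = q3
d(q3, y) = q3
d(q3, y) = q3
d(q3, y) = q3
d(q3, y) = q3
d(q3, x) = q1


q0 -> q3 -> q3 -> q3 -> q3 -> q3 -> q3 -> q1


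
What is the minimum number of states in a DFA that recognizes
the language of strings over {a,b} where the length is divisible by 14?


States track (length) mod 14.
Need 14 states: one per remainder 0..13; accept = remainder 0.

14


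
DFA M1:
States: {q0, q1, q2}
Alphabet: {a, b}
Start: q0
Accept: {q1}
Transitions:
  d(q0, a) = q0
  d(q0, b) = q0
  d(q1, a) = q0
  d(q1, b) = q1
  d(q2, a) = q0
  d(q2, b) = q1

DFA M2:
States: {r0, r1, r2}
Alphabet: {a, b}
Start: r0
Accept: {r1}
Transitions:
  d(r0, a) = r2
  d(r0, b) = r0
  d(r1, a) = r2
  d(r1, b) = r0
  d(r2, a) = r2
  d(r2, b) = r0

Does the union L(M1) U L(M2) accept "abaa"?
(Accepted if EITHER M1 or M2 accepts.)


M1: final=q0 accepted=False
M2: final=r2 accepted=False

No, union rejects (neither accepts)


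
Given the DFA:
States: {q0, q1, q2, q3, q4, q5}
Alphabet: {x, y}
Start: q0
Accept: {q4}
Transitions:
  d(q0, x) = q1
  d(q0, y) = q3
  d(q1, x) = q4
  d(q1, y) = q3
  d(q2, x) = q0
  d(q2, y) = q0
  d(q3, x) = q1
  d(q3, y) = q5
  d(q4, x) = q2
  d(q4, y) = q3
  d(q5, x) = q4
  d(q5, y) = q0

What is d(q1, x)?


Looking up transition d(q1, x)

q4


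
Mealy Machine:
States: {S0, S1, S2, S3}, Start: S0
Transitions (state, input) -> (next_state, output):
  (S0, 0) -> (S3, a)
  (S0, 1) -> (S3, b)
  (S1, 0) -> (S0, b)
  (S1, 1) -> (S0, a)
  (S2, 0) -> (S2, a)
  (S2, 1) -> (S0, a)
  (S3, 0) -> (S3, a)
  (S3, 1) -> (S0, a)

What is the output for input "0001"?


Step-by-step:
  (S0, 0) -> (S3, a)
  (S3, 0) -> (S3, a)
  (S3, 0) -> (S3, a)
  (S3, 1) -> (S0, a)

"aaaa"


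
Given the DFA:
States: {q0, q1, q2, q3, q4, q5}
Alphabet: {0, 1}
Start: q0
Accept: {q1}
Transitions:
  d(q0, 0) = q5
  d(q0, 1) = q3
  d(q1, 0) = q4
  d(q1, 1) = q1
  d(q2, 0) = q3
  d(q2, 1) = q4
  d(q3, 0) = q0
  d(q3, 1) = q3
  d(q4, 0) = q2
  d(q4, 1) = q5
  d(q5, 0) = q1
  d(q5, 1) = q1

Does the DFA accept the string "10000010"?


Trace: q0 -> q3 -> q0 -> q5 -> q1 -> q4 -> q2 -> q4 -> q2
Final state: q2
Accept states: {q1}

No, rejected (final state q2 is not an accept state)


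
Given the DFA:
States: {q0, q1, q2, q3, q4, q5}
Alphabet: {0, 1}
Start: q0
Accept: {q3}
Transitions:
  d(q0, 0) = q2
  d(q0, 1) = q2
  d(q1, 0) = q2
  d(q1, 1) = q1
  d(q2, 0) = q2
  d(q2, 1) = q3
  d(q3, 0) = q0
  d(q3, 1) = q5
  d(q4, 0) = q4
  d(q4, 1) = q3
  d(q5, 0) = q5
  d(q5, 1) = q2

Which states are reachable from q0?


BFS from q0:
  layer 0: {q0}
  layer 1: {q2}
  layer 2: {q3}
  layer 3: {q5}

{q0, q2, q3, q5}


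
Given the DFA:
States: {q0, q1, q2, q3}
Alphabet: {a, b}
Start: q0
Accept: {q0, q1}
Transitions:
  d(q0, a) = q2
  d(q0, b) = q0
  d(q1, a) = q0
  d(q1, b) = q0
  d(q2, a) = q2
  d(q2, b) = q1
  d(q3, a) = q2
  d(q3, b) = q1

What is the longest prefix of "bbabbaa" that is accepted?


Run the DFA, marking each prefix where the state is accepting:
  "" -> q0 [accept]
  "b" -> q0 [accept]
  "bb" -> q0 [accept]
  "bba" -> q2 [reject]
  "bbab" -> q1 [accept]
  "bbabb" -> q0 [accept]
  "bbabba" -> q2 [reject]
  "bbabbaa" -> q2 [reject]

"bbabb"


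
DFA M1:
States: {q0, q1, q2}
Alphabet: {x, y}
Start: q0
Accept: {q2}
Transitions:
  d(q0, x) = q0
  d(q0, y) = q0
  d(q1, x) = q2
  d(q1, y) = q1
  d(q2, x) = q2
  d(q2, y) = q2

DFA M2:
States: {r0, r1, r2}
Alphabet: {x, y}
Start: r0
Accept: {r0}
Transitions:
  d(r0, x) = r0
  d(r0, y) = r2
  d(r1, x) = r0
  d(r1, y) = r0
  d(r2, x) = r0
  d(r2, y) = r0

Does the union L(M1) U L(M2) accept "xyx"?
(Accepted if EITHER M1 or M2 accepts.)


M1: final=q0 accepted=False
M2: final=r0 accepted=True

Yes, union accepts


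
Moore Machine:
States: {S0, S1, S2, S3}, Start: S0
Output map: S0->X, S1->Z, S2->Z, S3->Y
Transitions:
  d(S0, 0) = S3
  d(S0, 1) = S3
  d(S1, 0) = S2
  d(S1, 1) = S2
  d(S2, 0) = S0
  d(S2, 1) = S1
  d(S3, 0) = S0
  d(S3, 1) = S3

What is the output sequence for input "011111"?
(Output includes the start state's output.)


Start: S0 (output X)
  --0--> S3 (output Y)
  --1--> S3 (output Y)
  --1--> S3 (output Y)
  --1--> S3 (output Y)
  --1--> S3 (output Y)
  --1--> S3 (output Y)

"XYYYYYY"


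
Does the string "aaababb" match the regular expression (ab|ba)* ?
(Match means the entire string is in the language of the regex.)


|string| = 7; first = 'a'; last = 'b'

No, "aaababb" does not match (ab|ba)*


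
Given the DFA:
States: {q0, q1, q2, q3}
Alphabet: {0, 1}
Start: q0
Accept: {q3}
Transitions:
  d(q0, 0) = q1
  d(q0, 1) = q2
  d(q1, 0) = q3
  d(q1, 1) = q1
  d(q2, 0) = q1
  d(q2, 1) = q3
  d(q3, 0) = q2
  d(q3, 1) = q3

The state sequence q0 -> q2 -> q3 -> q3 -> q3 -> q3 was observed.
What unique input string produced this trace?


Trace back each transition to find the symbol:
  q0 --[1]--> q2
  q2 --[1]--> q3
  q3 --[1]--> q3
  q3 --[1]--> q3
  q3 --[1]--> q3

"11111"


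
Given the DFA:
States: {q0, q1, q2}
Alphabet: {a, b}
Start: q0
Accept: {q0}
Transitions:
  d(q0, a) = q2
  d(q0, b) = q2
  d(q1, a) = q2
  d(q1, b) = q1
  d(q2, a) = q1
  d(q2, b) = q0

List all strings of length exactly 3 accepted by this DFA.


All strings of length 3: 8 total
Accepted: 0

None


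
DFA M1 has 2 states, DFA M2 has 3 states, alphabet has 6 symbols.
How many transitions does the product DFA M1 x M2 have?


Product DFA has 2 * 3 = 6 states.
Each has 6 transitions: 6 * 6 = 36

36


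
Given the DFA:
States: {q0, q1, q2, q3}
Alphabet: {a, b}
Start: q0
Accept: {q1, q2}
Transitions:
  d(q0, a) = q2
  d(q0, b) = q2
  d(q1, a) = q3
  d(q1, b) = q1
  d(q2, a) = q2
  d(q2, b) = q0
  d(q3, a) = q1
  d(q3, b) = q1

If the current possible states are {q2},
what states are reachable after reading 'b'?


Apply transition on 'b' from each current state:
  d(q2, b) = q0

{q0}


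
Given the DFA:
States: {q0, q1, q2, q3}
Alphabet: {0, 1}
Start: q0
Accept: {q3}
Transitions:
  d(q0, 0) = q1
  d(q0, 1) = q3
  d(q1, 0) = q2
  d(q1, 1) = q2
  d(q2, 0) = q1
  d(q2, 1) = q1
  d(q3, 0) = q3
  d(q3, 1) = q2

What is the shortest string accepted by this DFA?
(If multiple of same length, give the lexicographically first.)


BFS by string length (lex-first path to each state shown):
  len 0: q0<-""
  len 1: q1<-"0", q3<-"1"
Found accept state at length 1.

"1"


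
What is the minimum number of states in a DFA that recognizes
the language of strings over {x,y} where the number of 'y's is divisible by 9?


States track (count of 'y') mod 9.
Need 9 states: one per remainder 0..8; accept = remainder 0.

9


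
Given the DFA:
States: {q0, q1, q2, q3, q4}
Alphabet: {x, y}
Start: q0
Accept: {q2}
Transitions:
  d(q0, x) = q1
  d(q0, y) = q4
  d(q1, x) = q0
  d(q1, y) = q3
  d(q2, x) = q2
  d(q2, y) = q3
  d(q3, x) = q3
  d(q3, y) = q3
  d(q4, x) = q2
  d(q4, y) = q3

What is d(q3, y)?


Looking up transition d(q3, y)

q3


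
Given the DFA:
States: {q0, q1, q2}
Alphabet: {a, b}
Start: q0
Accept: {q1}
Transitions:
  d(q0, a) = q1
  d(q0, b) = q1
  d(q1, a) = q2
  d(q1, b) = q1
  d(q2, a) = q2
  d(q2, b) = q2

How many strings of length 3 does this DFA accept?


Enumerating all length-3 strings:
  "aaa" -> q2 [reject]
  "aab" -> q2 [reject]
  "aba" -> q2 [reject]
  "abb" -> q1 [accept]
  "baa" -> q2 [reject]
  "bab" -> q2 [reject]
  "bba" -> q2 [reject]
  "bbb" -> q1 [accept]

2 out of 8


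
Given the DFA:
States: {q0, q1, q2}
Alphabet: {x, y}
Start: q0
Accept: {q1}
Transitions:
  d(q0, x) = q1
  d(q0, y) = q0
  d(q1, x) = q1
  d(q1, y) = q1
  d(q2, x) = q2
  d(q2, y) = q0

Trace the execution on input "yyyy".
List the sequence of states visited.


Input: yyyy
d(q0, y) = q0
d(q0, y) = q0
d(q0, y) = q0
d(q0, y) = q0


q0 -> q0 -> q0 -> q0 -> q0


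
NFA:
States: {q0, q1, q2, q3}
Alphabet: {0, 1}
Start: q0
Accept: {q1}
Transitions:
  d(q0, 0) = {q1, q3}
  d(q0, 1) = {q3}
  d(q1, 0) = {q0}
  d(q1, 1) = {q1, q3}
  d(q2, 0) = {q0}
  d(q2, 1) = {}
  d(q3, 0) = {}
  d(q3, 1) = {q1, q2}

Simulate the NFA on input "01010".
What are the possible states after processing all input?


Start: {q0}
  --0--> {q1, q3}
  --1--> {q1, q2, q3}
  --0--> {q0}
  --1--> {q3}
  --0--> {}

{} (empty set, no valid transitions)


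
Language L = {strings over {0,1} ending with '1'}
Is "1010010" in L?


last symbol = '0'

No, "1010010" is not in L


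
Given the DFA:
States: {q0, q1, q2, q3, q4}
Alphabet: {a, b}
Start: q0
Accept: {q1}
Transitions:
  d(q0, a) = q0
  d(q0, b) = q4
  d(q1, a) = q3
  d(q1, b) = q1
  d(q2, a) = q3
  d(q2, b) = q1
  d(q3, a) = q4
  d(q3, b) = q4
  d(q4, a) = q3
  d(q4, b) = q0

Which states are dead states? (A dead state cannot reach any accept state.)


Forward reachability from each state:
  q0 -> reaches {q0, q3, q4}, no accept state (dead)
  q1 -> reaches accept state q1 (live)
  q2 -> reaches accept state q1 (live)
  q3 -> reaches {q0, q3, q4}, no accept state (dead)
  q4 -> reaches {q0, q3, q4}, no accept state (dead)

{q0, q3, q4}


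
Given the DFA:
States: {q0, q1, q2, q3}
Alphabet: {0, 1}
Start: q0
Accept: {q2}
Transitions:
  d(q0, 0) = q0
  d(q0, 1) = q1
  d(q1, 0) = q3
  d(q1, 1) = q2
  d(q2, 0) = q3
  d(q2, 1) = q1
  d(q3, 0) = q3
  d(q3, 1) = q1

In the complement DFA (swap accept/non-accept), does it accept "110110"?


Trace: q0 -> q1 -> q2 -> q3 -> q1 -> q2 -> q3
Final: q3
Original accept: {q2}
Complement: q3 is not in original accept

Yes, complement accepts (original rejects)


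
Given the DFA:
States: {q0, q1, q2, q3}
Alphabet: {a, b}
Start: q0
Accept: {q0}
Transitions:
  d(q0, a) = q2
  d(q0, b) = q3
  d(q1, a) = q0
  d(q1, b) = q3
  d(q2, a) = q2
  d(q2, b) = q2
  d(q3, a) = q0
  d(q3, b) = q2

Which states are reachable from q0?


BFS from q0:
  layer 0: {q0}
  layer 1: {q2, q3}

{q0, q2, q3}


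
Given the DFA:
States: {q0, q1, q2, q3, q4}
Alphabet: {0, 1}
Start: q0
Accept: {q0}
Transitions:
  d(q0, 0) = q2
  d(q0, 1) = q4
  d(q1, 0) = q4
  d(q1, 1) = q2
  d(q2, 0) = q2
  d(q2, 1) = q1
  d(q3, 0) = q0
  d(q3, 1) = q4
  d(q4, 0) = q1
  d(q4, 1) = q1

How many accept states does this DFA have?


Accept states listed: {q0}
Counting: q0(1)

1


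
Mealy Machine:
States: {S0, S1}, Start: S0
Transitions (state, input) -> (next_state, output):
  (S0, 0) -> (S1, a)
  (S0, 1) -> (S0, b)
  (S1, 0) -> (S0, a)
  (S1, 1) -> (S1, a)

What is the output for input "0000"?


Step-by-step:
  (S0, 0) -> (S1, a)
  (S1, 0) -> (S0, a)
  (S0, 0) -> (S1, a)
  (S1, 0) -> (S0, a)

"aaaa"


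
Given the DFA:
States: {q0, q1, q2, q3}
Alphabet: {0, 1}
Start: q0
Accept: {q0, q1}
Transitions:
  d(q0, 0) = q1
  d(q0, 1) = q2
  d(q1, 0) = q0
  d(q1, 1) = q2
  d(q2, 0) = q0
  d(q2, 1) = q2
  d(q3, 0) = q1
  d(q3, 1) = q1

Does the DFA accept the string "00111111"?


Trace: q0 -> q1 -> q0 -> q2 -> q2 -> q2 -> q2 -> q2 -> q2
Final state: q2
Accept states: {q0, q1}

No, rejected (final state q2 is not an accept state)


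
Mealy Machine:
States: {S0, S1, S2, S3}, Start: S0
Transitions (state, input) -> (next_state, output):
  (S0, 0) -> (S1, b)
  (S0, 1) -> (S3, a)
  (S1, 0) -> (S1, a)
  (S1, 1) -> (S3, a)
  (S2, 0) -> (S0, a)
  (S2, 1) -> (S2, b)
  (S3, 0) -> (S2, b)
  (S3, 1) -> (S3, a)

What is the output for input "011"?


Step-by-step:
  (S0, 0) -> (S1, b)
  (S1, 1) -> (S3, a)
  (S3, 1) -> (S3, a)

"baa"


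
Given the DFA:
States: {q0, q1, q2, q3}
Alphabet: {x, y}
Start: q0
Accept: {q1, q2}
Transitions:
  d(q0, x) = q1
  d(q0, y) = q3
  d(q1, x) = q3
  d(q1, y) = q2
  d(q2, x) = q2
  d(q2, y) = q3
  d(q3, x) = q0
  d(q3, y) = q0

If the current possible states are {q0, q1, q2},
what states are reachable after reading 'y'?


Apply transition on 'y' from each current state:
  d(q0, y) = q3
  d(q1, y) = q2
  d(q2, y) = q3

{q2, q3}


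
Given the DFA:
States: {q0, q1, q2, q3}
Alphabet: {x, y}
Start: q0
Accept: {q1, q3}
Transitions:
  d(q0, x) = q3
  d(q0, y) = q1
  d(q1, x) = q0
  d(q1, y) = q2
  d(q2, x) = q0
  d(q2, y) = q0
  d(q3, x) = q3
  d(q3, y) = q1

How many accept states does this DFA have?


Accept states listed: {q1, q3}
Counting: q1(1) q3(2)

2


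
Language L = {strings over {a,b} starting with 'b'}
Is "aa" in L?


first symbol = 'a'

No, "aa" is not in L


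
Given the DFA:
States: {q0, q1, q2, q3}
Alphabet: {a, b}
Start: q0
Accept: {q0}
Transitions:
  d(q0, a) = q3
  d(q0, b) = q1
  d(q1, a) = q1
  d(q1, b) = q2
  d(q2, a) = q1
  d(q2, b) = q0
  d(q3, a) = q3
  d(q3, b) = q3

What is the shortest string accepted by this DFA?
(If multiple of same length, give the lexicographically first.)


BFS by string length (lex-first path to each state shown):
  len 0: q0<-""
Found accept state at length 0.

"" (empty string)


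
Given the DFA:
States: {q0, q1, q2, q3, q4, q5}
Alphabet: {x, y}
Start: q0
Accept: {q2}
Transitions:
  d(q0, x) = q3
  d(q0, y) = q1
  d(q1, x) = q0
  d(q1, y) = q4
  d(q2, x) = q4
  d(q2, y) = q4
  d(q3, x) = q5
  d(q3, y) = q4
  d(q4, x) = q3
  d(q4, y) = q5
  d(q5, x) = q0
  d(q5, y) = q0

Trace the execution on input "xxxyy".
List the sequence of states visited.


Input: xxxyy
d(q0, x) = q3
d(q3, x) = q5
d(q5, x) = q0
d(q0, y) = q1
d(q1, y) = q4


q0 -> q3 -> q5 -> q0 -> q1 -> q4


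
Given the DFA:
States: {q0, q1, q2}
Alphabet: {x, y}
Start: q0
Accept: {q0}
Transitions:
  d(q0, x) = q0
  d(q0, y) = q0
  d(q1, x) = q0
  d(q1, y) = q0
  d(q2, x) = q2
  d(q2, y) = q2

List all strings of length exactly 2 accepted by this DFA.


All strings of length 2: 4 total
Accepted: 4

"xx", "xy", "yx", "yy"


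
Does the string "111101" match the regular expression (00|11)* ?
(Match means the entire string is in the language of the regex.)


|string| = 6; first = '1'; last = '1'

No, "111101" does not match (00|11)*


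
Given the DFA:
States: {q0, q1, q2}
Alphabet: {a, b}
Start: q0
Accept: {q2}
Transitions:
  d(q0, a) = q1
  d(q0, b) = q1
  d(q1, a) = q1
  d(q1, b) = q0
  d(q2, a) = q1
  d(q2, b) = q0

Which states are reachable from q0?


BFS from q0:
  layer 0: {q0}
  layer 1: {q1}

{q0, q1}


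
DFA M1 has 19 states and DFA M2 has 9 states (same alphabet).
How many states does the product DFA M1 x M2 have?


Product construction pairs every M1 state with every M2 state.
19 * 9 = 171

171


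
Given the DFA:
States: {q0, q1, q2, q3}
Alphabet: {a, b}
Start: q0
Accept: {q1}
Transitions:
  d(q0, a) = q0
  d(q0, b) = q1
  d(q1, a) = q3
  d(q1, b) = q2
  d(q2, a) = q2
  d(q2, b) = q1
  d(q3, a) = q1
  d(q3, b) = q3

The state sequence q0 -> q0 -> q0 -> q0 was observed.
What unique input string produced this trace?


Trace back each transition to find the symbol:
  q0 --[a]--> q0
  q0 --[a]--> q0
  q0 --[a]--> q0

"aaa"


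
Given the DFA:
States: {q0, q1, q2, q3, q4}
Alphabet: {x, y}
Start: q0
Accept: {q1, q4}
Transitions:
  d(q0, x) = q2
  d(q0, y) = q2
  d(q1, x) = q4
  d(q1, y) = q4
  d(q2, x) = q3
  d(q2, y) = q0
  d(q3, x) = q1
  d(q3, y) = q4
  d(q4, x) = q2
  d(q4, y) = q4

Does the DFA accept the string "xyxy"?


Trace: q0 -> q2 -> q0 -> q2 -> q0
Final state: q0
Accept states: {q1, q4}

No, rejected (final state q0 is not an accept state)


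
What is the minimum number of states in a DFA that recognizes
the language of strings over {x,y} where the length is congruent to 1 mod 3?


States track (length) mod 3.
Need 3 states: one per remainder 0..2; accept = remainder 1.

3


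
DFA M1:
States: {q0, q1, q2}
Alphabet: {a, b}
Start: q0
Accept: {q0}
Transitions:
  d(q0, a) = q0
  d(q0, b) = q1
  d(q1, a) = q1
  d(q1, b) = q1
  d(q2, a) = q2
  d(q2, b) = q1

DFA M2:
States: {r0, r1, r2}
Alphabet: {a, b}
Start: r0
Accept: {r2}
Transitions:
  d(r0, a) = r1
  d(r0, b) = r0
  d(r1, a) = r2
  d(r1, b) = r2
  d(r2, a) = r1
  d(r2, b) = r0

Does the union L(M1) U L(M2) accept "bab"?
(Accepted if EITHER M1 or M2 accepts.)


M1: final=q1 accepted=False
M2: final=r2 accepted=True

Yes, union accepts


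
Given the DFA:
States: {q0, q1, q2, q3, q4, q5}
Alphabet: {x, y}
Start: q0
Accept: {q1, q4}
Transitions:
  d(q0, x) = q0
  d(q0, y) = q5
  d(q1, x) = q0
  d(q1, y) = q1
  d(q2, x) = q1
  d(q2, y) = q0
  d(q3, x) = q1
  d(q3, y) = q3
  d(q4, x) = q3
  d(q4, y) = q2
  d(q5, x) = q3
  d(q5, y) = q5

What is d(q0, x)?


Looking up transition d(q0, x)

q0


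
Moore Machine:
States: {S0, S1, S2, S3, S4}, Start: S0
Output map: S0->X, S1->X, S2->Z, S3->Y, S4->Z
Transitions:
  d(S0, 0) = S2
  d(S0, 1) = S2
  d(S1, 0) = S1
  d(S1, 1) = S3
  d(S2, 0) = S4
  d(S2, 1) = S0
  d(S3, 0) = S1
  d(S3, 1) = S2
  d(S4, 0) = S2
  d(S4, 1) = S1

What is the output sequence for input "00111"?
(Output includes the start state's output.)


Start: S0 (output X)
  --0--> S2 (output Z)
  --0--> S4 (output Z)
  --1--> S1 (output X)
  --1--> S3 (output Y)
  --1--> S2 (output Z)

"XZZXYZ"


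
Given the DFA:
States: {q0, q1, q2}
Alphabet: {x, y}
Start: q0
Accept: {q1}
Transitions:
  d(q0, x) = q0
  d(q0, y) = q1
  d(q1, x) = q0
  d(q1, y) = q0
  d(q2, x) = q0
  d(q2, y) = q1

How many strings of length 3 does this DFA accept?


Enumerating all length-3 strings:
  "xxx" -> q0 [reject]
  "xxy" -> q1 [accept]
  "xyx" -> q0 [reject]
  "xyy" -> q0 [reject]
  "yxx" -> q0 [reject]
  "yxy" -> q1 [accept]
  "yyx" -> q0 [reject]
  "yyy" -> q1 [accept]

3 out of 8


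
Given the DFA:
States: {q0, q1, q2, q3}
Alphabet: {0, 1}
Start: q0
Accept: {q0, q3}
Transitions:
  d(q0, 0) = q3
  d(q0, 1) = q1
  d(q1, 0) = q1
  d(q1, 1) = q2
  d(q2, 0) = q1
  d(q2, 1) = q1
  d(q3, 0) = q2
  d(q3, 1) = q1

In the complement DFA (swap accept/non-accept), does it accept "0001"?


Trace: q0 -> q3 -> q2 -> q1 -> q2
Final: q2
Original accept: {q0, q3}
Complement: q2 is not in original accept

Yes, complement accepts (original rejects)


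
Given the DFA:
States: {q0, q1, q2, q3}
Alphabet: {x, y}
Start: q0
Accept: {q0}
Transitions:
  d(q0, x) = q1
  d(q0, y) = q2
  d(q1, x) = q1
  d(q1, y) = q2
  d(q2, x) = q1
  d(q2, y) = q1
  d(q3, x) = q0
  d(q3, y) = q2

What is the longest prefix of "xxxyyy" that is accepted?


Run the DFA, marking each prefix where the state is accepting:
  "" -> q0 [accept]
  "x" -> q1 [reject]
  "xx" -> q1 [reject]
  "xxx" -> q1 [reject]
  "xxxy" -> q2 [reject]
  "xxxyy" -> q1 [reject]
  "xxxyyy" -> q2 [reject]

""


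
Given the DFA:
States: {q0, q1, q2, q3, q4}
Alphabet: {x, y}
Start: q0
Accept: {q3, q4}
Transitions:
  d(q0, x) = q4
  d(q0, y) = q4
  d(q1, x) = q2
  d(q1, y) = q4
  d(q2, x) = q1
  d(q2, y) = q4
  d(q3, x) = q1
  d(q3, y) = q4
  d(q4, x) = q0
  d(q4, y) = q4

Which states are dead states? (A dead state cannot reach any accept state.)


Forward reachability from each state:
  q0 -> reaches accept state q4 (live)
  q1 -> reaches accept state q4 (live)
  q2 -> reaches accept state q4 (live)
  q3 -> reaches accept state q3 (live)
  q4 -> reaches accept state q4 (live)

None (all states can reach an accept state)


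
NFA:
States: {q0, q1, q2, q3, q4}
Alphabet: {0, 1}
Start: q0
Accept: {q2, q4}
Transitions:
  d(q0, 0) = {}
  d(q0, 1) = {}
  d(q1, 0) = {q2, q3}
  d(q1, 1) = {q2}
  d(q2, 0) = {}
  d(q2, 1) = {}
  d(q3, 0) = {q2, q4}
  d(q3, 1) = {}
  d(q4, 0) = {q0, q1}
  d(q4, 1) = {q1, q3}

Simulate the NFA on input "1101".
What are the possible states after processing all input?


Start: {q0}
  --1--> {}
  --1--> {}
  --0--> {}
  --1--> {}

{} (empty set, no valid transitions)


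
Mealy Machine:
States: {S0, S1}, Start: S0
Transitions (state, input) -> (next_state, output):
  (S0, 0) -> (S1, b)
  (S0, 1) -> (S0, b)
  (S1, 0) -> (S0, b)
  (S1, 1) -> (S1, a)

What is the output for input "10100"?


Step-by-step:
  (S0, 1) -> (S0, b)
  (S0, 0) -> (S1, b)
  (S1, 1) -> (S1, a)
  (S1, 0) -> (S0, b)
  (S0, 0) -> (S1, b)

"bbabb"


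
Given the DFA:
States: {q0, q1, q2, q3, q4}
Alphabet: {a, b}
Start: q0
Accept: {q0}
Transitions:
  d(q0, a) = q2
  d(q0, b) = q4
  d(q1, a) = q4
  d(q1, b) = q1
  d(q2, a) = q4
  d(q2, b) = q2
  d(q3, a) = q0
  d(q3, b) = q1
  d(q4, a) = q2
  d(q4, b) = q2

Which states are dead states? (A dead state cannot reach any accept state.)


Forward reachability from each state:
  q0 -> reaches accept state q0 (live)
  q1 -> reaches {q1, q2, q4}, no accept state (dead)
  q2 -> reaches {q2, q4}, no accept state (dead)
  q3 -> reaches accept state q0 (live)
  q4 -> reaches {q2, q4}, no accept state (dead)

{q1, q2, q4}


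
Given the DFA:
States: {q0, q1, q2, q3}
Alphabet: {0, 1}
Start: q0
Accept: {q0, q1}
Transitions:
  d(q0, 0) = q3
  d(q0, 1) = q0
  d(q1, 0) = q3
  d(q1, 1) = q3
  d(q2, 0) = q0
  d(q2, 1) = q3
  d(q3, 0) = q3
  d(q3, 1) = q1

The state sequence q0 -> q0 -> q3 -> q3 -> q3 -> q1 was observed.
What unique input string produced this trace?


Trace back each transition to find the symbol:
  q0 --[1]--> q0
  q0 --[0]--> q3
  q3 --[0]--> q3
  q3 --[0]--> q3
  q3 --[1]--> q1

"10001"


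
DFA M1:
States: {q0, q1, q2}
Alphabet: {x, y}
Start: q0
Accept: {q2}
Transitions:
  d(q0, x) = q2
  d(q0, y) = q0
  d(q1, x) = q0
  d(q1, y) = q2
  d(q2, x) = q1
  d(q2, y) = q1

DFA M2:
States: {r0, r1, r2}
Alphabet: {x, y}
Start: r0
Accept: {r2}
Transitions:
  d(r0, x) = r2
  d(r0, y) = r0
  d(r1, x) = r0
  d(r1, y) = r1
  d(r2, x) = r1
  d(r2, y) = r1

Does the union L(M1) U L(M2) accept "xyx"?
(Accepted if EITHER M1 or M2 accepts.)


M1: final=q0 accepted=False
M2: final=r0 accepted=False

No, union rejects (neither accepts)


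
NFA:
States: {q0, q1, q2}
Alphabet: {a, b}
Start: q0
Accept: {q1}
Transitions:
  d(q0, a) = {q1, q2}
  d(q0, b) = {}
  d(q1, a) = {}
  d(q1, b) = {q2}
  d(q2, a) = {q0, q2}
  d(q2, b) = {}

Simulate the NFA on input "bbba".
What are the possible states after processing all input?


Start: {q0}
  --b--> {}
  --b--> {}
  --b--> {}
  --a--> {}

{} (empty set, no valid transitions)


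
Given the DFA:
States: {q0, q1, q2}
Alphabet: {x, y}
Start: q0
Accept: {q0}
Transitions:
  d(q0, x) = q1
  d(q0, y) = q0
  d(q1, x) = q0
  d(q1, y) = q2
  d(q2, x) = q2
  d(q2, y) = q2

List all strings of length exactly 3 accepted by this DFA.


All strings of length 3: 8 total
Accepted: 3

"xxy", "yxx", "yyy"


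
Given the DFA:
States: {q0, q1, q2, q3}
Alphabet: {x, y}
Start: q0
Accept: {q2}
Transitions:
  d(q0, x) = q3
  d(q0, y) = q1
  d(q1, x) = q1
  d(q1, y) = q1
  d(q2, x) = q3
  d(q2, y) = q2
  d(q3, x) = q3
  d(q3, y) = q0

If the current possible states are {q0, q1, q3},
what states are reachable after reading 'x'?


Apply transition on 'x' from each current state:
  d(q0, x) = q3
  d(q1, x) = q1
  d(q3, x) = q3

{q1, q3}


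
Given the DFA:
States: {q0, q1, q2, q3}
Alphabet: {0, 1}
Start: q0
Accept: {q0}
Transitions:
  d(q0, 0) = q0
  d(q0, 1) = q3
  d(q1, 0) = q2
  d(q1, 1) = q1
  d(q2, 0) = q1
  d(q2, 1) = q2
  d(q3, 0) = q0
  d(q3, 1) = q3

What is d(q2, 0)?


Looking up transition d(q2, 0)

q1


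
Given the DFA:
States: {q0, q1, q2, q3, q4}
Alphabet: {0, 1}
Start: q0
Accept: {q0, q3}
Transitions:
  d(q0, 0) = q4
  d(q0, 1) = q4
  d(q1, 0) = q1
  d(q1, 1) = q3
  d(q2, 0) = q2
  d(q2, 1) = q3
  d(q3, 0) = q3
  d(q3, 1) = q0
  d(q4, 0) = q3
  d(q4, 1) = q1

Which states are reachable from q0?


BFS from q0:
  layer 0: {q0}
  layer 1: {q4}
  layer 2: {q1, q3}

{q0, q1, q3, q4}


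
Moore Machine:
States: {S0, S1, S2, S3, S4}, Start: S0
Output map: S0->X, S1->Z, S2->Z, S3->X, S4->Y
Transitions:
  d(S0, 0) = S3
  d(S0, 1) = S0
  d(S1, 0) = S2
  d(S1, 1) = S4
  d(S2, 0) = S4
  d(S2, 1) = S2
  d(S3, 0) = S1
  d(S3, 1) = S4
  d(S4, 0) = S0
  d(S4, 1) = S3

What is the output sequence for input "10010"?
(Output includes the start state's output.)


Start: S0 (output X)
  --1--> S0 (output X)
  --0--> S3 (output X)
  --0--> S1 (output Z)
  --1--> S4 (output Y)
  --0--> S0 (output X)

"XXXZYX"


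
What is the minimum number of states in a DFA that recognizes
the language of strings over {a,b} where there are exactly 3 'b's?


States: count = 0, 1, ..., 3 (that's 4 states), plus a dead state for count > 3.
Total: 4 + 1 = 5. Accept = count-3 state.

5


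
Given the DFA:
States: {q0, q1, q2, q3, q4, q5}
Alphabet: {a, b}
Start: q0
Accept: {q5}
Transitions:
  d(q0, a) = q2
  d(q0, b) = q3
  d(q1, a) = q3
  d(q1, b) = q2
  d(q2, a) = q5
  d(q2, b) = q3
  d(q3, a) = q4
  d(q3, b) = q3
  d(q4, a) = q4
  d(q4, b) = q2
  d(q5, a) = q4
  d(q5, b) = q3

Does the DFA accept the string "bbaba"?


Trace: q0 -> q3 -> q3 -> q4 -> q2 -> q5
Final state: q5
Accept states: {q5}

Yes, accepted (final state q5 is an accept state)


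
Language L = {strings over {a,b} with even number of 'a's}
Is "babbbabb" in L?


count('a') = 2; 2 mod 2 = 0

Yes, "babbbabb" is in L


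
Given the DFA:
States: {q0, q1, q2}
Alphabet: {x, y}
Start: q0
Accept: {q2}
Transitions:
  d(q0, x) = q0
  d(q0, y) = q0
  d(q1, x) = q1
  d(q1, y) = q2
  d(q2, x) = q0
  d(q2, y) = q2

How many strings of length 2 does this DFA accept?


Enumerating all length-2 strings:
  "xx" -> q0 [reject]
  "xy" -> q0 [reject]
  "yx" -> q0 [reject]
  "yy" -> q0 [reject]

0 out of 4


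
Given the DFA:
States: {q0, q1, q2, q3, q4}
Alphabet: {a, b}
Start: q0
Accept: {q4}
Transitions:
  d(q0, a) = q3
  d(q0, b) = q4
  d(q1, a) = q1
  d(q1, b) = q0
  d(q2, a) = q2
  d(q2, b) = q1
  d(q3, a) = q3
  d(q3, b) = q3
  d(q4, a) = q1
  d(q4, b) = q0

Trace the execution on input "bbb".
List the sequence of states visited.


Input: bbb
d(q0, b) = q4
d(q4, b) = q0
d(q0, b) = q4


q0 -> q4 -> q0 -> q4


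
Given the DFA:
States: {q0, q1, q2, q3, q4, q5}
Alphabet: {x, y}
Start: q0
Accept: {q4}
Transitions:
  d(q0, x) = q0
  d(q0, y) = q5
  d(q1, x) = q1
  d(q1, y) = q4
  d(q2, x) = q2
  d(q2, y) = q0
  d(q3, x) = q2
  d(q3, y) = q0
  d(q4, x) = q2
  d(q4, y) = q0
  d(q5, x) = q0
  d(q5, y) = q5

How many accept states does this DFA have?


Accept states listed: {q4}
Counting: q4(1)

1


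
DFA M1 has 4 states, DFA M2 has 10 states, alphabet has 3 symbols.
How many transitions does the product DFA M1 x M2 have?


Product DFA has 4 * 10 = 40 states.
Each has 3 transitions: 40 * 3 = 120

120


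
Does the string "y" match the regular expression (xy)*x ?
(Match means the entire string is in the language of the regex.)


|string| = 1; first = 'y'; last = 'y'

No, "y" does not match (xy)*x
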